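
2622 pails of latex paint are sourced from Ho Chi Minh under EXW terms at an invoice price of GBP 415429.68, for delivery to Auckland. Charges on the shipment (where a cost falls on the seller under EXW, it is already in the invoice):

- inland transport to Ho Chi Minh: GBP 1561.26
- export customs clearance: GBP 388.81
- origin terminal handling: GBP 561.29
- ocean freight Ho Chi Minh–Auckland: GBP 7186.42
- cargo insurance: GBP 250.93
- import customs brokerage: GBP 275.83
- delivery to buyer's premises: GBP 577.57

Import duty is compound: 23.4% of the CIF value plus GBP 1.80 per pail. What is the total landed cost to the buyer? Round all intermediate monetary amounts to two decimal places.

EXW: the seller makes goods available at their premises; the buyer bears all onward costs.
CIF value = EXW price + inland to port + export clearance + origin terminal + freight + insurance = 415429.68 + 1561.26 + 388.81 + 561.29 + 7186.42 + 250.93 = 425378.39
Ad valorem component: 425378.39 × 23.4% = 99538.54
Specific component: 2622 × 1.80 = 4719.60
Import duty = 99538.54 + 4719.60 = 104258.14
Buyer bears: inland to port 1561.26 + export clearance 388.81 + origin terminal 561.29 + freight 7186.42 + insurance 250.93 + brokerage 275.83 + delivery 577.57 + duty 104258.14 = 115060.25
Landed cost = invoice 415429.68 + 115060.25 = 530489.93

Total landed cost: GBP 530489.93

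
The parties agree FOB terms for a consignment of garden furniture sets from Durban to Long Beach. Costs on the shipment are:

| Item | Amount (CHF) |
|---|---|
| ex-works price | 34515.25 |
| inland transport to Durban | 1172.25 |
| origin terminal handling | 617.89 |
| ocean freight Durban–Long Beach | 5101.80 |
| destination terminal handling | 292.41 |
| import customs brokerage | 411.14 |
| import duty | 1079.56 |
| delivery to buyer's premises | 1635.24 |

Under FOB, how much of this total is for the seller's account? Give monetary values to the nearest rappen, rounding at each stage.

FOB: the seller bears costs until goods are on board at the origin port; the buyer bears freight, insurance and all costs thereafter.
Seller's account: goods 34515.25 + inland to port 1172.25 + origin terminal 617.89 = 36305.39
Buyer's account: freight 5101.80 + destination terminal 292.41 + brokerage 411.14 + duty 1079.56 + delivery 1635.24 = 8520.15

Seller's account: CHF 36305.39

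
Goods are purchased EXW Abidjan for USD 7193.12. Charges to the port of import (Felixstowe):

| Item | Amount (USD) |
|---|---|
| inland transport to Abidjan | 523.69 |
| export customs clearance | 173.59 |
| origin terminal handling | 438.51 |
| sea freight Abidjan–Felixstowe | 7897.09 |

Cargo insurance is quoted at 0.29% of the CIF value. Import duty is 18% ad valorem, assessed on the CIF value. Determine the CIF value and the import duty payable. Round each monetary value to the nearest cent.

CIF value: USD 16273.19; import duty: USD 2929.17

Let C be the CIF value. C = EXW price + pre-shipment costs + freight + 0.29% × C
C − 0.29% × C = 7193.12 + 523.69 + 173.59 + 438.51 + 7897.09
0.9971 × C = 16226.00
C = 16226.00 / 0.9971 = 16273.19
Insurance premium = 0.29% × 16273.19 = 47.19
Import duty = 16273.19 × 18% = 2929.17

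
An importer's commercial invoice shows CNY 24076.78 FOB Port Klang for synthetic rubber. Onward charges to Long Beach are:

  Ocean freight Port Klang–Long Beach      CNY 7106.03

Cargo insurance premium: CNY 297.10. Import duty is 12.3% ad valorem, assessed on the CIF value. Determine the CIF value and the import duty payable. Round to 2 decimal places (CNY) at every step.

CIF value: CNY 31479.91; import duty: CNY 3872.03

CIF = FOB price + freight + insurance
CIF = 24076.78 + 7106.03 + 297.10 = 31479.91
Import duty = 31479.91 × 12.3% = 3872.03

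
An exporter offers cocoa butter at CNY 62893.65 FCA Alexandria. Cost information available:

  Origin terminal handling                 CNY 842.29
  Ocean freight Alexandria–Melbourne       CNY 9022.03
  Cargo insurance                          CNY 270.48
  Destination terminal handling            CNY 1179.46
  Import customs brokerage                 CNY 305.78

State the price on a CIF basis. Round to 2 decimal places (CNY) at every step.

CIF price: CNY 73028.45

Not relevant to the conversion: brokerage, destination terminal — on the buyer under both terms; not part of either seller's price.
From FCA to CIF, the seller additionally bears: origin terminal, freight, insurance.
CIF price = 62893.65 + 842.29 + 9022.03 + 270.48 = 73028.45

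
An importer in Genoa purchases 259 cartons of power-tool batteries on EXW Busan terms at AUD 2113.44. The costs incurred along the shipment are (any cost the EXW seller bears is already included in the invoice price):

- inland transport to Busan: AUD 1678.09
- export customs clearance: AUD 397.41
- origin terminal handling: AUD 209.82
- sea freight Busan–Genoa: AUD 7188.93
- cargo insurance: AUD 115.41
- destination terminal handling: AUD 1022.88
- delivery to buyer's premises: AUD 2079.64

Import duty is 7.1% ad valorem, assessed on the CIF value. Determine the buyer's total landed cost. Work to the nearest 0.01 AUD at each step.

Total landed cost: AUD 15636.54

EXW: the seller makes goods available at their premises; the buyer bears all onward costs.
CIF value = EXW price + inland to port + export clearance + origin terminal + freight + insurance = 2113.44 + 1678.09 + 397.41 + 209.82 + 7188.93 + 115.41 = 11703.10
Import duty = 11703.10 × 7.1% = 830.92
Buyer bears: inland to port 1678.09 + export clearance 397.41 + origin terminal 209.82 + freight 7188.93 + insurance 115.41 + destination terminal 1022.88 + delivery 2079.64 + duty 830.92 = 13523.10
Landed cost = invoice 2113.44 + 13523.10 = 15636.54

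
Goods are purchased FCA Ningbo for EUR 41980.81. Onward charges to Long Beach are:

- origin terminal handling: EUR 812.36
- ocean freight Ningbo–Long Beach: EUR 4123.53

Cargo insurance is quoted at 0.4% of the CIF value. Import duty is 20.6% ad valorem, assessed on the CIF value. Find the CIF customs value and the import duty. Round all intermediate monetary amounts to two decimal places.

CIF value: EUR 47105.12; import duty: EUR 9703.65

Let C be the CIF value. C = FCA price + pre-shipment costs + freight + 0.4% × C
C − 0.4% × C = 41980.81 + 812.36 + 4123.53
0.996 × C = 46916.70
C = 46916.70 / 0.996 = 47105.12
Insurance premium = 0.4% × 47105.12 = 188.42
Import duty = 47105.12 × 20.6% = 9703.65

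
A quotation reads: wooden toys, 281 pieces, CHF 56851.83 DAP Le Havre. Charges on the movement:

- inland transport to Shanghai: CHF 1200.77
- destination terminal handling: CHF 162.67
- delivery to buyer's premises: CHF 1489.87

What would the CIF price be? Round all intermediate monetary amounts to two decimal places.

Not relevant to the conversion: inland to port — on the seller under both DAP and CIF; already in the DAP price and stays in the CIF price.
From DAP to CIF, the seller no longer bears: destination terminal, delivery.
CIF price = 56851.83 − 162.67 − 1489.87 = 55199.29

CIF price: CHF 55199.29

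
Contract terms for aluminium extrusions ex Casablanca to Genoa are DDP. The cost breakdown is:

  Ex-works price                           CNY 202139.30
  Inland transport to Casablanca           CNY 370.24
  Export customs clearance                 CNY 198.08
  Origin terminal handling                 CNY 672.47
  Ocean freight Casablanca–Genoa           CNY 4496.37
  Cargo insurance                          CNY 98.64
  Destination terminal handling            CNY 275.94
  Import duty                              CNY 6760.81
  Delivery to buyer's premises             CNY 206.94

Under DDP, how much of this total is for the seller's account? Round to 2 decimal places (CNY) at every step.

DDP: the seller bears all costs including import duty.
Seller's account: goods 202139.30 + inland to port 370.24 + export clearance 198.08 + origin terminal 672.47 + freight 4496.37 + insurance 98.64 + destination terminal 275.94 + duty 6760.81 + delivery 206.94 = 215218.79
Buyer's account: 0.00

Seller's account: CNY 215218.79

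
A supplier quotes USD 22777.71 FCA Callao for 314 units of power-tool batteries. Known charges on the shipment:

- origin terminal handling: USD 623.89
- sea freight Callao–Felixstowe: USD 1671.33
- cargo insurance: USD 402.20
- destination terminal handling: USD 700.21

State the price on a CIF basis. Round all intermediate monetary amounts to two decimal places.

CIF price: USD 25475.13

Not relevant to the conversion: destination terminal — on the buyer under both terms; not part of either seller's price.
From FCA to CIF, the seller additionally bears: origin terminal, freight, insurance.
CIF price = 22777.71 + 623.89 + 1671.33 + 402.20 = 25475.13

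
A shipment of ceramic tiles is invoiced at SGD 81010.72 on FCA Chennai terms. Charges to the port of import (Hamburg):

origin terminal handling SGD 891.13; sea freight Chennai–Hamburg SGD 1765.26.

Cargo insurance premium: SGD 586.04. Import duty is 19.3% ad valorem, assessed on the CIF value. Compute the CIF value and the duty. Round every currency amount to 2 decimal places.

CIF = FCA price + pre-shipment costs + freight + insurance
CIF = 81010.72 + 891.13 + 1765.26 + 586.04 = 84253.15
Import duty = 84253.15 × 19.3% = 16260.86

CIF value: SGD 84253.15; import duty: SGD 16260.86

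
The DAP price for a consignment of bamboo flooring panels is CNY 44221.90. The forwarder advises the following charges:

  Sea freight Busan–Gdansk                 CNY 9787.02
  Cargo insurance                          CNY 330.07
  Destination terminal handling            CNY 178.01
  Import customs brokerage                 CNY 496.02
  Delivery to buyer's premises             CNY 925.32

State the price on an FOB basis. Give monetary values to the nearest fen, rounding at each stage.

FOB price: CNY 33001.48

Not relevant to the conversion: brokerage — on the buyer under both terms; not part of either seller's price.
From DAP to FOB, the seller no longer bears: freight, insurance, destination terminal, delivery.
FOB price = 44221.90 − 9787.02 − 330.07 − 178.01 − 925.32 = 33001.48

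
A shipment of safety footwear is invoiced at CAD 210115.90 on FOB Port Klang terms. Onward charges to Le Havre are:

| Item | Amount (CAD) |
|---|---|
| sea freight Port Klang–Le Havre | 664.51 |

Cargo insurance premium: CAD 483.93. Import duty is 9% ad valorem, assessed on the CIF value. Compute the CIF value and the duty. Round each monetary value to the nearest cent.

CIF value: CAD 211264.34; import duty: CAD 19013.79

CIF = FOB price + freight + insurance
CIF = 210115.90 + 664.51 + 483.93 = 211264.34
Import duty = 211264.34 × 9% = 19013.79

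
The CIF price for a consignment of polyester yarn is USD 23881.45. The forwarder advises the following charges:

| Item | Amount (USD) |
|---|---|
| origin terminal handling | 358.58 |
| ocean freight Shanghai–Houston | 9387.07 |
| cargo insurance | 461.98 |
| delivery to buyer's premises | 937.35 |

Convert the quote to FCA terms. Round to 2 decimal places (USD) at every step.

FCA price: USD 13673.82

Not relevant to the conversion: delivery — on the buyer under both terms; not part of either seller's price.
From CIF to FCA, the seller no longer bears: origin terminal, freight, insurance.
FCA price = 23881.45 − 358.58 − 9387.07 − 461.98 = 13673.82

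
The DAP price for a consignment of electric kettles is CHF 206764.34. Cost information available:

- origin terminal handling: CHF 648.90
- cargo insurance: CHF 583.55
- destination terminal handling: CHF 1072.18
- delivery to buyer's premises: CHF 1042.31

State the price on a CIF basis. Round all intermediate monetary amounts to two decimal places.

Not relevant to the conversion: insurance, origin terminal — on the seller under both DAP and CIF; already in the DAP price and stays in the CIF price.
From DAP to CIF, the seller no longer bears: destination terminal, delivery.
CIF price = 206764.34 − 1072.18 − 1042.31 = 204649.85

CIF price: CHF 204649.85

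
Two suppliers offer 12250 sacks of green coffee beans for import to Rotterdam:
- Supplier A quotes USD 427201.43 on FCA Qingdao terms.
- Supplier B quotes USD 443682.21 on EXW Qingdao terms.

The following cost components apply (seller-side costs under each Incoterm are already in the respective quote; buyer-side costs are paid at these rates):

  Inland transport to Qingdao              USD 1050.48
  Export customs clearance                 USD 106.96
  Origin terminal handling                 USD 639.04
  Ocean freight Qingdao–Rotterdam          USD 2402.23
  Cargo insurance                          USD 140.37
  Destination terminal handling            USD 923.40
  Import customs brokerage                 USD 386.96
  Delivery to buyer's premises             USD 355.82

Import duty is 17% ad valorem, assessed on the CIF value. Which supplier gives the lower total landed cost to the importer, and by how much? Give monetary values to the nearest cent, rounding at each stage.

Supplier A (FCA):
CIF value = FCA price + origin terminal + freight + insurance = 427201.43 + 639.04 + 2402.23 + 140.37 = 430383.07
Import duty = 430383.07 × 17% = 73165.12
Buyer bears (A): 639.04 + 2402.23 + 140.37 + 923.40 + 386.96 + 355.82 = 4847.82
Landed cost (A) = invoice 427201.43 + 4847.82 + duty 73165.12 = 505214.37
Supplier B (EXW):
CIF value = EXW price + inland to port + export clearance + origin terminal + freight + insurance = 443682.21 + 1050.48 + 106.96 + 639.04 + 2402.23 + 140.37 = 448021.29
Import duty = 448021.29 × 17% = 76163.62
Buyer bears (B): 1050.48 + 106.96 + 639.04 + 2402.23 + 140.37 + 923.40 + 386.96 + 355.82 = 6005.26
Landed cost (B) = invoice 443682.21 + 6005.26 + duty 76163.62 = 525851.09
Difference = |505214.37 − 525851.09| = 20636.72

Supplier A is cheaper by USD 20636.72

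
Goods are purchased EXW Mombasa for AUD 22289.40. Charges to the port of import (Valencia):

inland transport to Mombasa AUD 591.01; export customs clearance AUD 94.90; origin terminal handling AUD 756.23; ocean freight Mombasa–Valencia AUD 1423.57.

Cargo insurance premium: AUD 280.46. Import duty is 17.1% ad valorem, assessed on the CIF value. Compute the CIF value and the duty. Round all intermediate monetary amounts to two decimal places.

CIF = EXW price + pre-shipment costs + freight + insurance
CIF = 22289.40 + 591.01 + 94.90 + 756.23 + 1423.57 + 280.46 = 25435.57
Import duty = 25435.57 × 17.1% = 4349.48

CIF value: AUD 25435.57; import duty: AUD 4349.48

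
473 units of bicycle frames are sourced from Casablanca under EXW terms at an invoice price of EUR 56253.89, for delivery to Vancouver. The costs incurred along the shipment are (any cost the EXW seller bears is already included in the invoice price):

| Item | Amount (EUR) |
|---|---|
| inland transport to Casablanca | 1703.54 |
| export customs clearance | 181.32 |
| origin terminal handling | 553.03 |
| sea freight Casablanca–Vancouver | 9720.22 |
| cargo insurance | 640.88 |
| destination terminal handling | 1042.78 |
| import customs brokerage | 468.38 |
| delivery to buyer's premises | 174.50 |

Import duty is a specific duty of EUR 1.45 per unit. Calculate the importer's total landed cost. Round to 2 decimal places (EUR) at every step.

EXW: the seller makes goods available at their premises; the buyer bears all onward costs.
CIF value = EXW price + inland to port + export clearance + origin terminal + freight + insurance = 56253.89 + 1703.54 + 181.32 + 553.03 + 9720.22 + 640.88 = 69052.88
Import duty = 473 × 1.45 = 685.85
Buyer bears: inland to port 1703.54 + export clearance 181.32 + origin terminal 553.03 + freight 9720.22 + insurance 640.88 + destination terminal 1042.78 + brokerage 468.38 + delivery 174.50 + duty 685.85 = 15170.50
Landed cost = invoice 56253.89 + 15170.50 = 71424.39

Total landed cost: EUR 71424.39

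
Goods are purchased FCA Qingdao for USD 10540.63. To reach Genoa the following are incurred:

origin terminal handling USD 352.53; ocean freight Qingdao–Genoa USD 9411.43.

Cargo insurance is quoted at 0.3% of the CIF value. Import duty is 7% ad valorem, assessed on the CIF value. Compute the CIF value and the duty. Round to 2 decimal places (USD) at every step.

Let C be the CIF value. C = FCA price + pre-shipment costs + freight + 0.3% × C
C − 0.3% × C = 10540.63 + 352.53 + 9411.43
0.997 × C = 20304.59
C = 20304.59 / 0.997 = 20365.69
Insurance premium = 0.3% × 20365.69 = 61.10
Import duty = 20365.69 × 7% = 1425.60

CIF value: USD 20365.69; import duty: USD 1425.60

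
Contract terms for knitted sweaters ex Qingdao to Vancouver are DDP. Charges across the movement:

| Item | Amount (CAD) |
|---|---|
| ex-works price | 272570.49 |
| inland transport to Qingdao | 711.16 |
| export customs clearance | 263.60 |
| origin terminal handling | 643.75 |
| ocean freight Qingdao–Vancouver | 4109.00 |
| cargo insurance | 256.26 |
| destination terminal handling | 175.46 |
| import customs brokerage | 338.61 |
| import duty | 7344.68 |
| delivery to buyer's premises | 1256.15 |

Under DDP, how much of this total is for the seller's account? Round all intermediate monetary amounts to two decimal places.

DDP: the seller bears all costs including import duty.
Seller's account: goods 272570.49 + inland to port 711.16 + export clearance 263.60 + origin terminal 643.75 + freight 4109.00 + insurance 256.26 + destination terminal 175.46 + brokerage 338.61 + duty 7344.68 + delivery 1256.15 = 287669.16
Buyer's account: 0.00

Seller's account: CAD 287669.16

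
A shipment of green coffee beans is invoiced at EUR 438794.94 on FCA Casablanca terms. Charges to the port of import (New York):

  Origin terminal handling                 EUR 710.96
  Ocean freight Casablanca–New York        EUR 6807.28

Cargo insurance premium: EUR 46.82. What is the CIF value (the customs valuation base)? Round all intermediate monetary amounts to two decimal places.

CIF value: EUR 446360.00

CIF = FCA price + pre-shipment costs + freight + insurance
CIF = 438794.94 + 710.96 + 6807.28 + 46.82 = 446360.00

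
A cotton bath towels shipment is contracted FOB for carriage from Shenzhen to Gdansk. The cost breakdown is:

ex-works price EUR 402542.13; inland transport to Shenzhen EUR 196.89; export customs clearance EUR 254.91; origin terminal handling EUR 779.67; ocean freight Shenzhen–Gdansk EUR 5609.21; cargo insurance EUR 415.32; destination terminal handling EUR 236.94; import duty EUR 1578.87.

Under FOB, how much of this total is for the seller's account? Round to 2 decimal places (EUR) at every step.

Seller's account: EUR 403773.60

FOB: the seller bears costs until goods are on board at the origin port; the buyer bears freight, insurance and all costs thereafter.
Seller's account: goods 402542.13 + inland to port 196.89 + export clearance 254.91 + origin terminal 779.67 = 403773.60
Buyer's account: freight 5609.21 + insurance 415.32 + destination terminal 236.94 + duty 1578.87 = 7840.34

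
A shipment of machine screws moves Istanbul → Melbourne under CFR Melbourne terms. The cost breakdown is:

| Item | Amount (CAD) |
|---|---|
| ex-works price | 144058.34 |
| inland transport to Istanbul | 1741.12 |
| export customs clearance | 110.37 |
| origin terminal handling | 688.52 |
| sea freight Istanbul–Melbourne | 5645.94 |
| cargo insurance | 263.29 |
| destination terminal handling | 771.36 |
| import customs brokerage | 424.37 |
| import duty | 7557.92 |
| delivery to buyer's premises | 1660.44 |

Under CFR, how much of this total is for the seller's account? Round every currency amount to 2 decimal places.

Seller's account: CAD 152244.29

CFR: the seller pays costs through ocean freight to the destination port, but not insurance.
Seller's account: goods 144058.34 + inland to port 1741.12 + export clearance 110.37 + origin terminal 688.52 + freight 5645.94 = 152244.29
Buyer's account: insurance 263.29 + destination terminal 771.36 + brokerage 424.37 + duty 7557.92 + delivery 1660.44 = 10677.38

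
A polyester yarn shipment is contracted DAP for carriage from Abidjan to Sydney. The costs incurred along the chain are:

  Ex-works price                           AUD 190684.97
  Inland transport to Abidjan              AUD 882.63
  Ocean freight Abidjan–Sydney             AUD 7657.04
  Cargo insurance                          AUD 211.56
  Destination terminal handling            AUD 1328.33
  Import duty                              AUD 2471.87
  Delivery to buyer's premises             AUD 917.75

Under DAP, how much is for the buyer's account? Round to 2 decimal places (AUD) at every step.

DAP: the seller bears all costs to the named destination except import duty and clearance.
Seller's account: goods 190684.97 + inland to port 882.63 + freight 7657.04 + insurance 211.56 + destination terminal 1328.33 + delivery 917.75 = 201682.28
Buyer's account: duty 2471.87 = 2471.87

Buyer's account: AUD 2471.87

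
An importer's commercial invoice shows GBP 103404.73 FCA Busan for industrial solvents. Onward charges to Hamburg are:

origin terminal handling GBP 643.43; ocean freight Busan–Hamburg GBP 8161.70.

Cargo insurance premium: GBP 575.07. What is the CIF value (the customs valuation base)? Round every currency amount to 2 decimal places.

CIF value: GBP 112784.93

CIF = FCA price + pre-shipment costs + freight + insurance
CIF = 103404.73 + 643.43 + 8161.70 + 575.07 = 112784.93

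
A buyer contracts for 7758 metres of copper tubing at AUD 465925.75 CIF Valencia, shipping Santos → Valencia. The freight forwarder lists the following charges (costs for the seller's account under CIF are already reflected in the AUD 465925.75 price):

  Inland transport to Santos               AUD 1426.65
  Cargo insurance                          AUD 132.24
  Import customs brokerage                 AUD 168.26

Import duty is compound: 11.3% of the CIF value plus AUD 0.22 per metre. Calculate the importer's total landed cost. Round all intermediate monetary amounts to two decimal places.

Total landed cost: AUD 520450.38

CIF: the seller pays costs through ocean freight and marine insurance to the destination port.
Already in the invoice (seller's account under CIF): inland to port, insurance — exclude.
The CIF price already equals the CIF value: 465925.75
Ad valorem component: 465925.75 × 11.3% = 52649.61
Specific component: 7758 × 0.22 = 1706.76
Import duty = 52649.61 + 1706.76 = 54356.37
Buyer bears: brokerage 168.26 + duty 54356.37 = 54524.63
Landed cost = invoice 465925.75 + 54524.63 = 520450.38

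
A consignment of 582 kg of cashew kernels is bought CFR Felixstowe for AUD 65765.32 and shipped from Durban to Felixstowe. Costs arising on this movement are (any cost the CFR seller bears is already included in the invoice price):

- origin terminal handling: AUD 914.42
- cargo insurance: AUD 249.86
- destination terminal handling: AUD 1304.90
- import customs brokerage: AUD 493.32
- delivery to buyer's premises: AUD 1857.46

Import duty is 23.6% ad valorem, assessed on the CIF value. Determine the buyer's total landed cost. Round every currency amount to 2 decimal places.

CFR: the seller pays costs through ocean freight to the destination port, but not insurance.
Already in the invoice (seller's account under CFR): origin terminal — exclude.
CIF value = CFR price + insurance = 65765.32 + 249.86 = 66015.18
Import duty = 66015.18 × 23.6% = 15579.58
Buyer bears: insurance 249.86 + destination terminal 1304.90 + brokerage 493.32 + delivery 1857.46 + duty 15579.58 = 19485.12
Landed cost = invoice 65765.32 + 19485.12 = 85250.44

Total landed cost: AUD 85250.44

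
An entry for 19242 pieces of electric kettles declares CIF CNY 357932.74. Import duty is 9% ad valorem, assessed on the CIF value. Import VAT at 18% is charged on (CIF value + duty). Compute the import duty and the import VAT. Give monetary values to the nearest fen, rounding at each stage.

Import duty = 357932.74 × 9% = 32213.95
VAT base = CIF + duty = 357932.74 + 32213.95 = 390146.69
Import VAT = 390146.69 × 18% = 70226.40

Import duty: CNY 32213.95; import VAT: CNY 70226.40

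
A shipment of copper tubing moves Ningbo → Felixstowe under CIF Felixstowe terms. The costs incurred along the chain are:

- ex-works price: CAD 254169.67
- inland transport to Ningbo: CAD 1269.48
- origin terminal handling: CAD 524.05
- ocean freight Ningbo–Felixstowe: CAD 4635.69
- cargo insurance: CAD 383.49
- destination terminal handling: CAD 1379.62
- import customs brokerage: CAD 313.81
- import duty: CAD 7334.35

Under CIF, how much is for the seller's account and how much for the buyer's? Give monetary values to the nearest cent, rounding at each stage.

Seller: CAD 260982.38; buyer: CAD 9027.78

CIF: the seller pays costs through ocean freight and marine insurance to the destination port.
Seller's account: goods 254169.67 + inland to port 1269.48 + origin terminal 524.05 + freight 4635.69 + insurance 383.49 = 260982.38
Buyer's account: destination terminal 1379.62 + brokerage 313.81 + duty 7334.35 = 9027.78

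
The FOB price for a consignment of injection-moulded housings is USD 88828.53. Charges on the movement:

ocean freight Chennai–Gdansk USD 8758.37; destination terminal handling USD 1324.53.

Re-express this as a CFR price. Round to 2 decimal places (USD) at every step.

Not relevant to the conversion: destination terminal — on the buyer under both terms; not part of either seller's price.
From FOB to CFR, the seller additionally bears: freight.
CFR price = 88828.53 + 8758.37 = 97586.90

CFR price: USD 97586.90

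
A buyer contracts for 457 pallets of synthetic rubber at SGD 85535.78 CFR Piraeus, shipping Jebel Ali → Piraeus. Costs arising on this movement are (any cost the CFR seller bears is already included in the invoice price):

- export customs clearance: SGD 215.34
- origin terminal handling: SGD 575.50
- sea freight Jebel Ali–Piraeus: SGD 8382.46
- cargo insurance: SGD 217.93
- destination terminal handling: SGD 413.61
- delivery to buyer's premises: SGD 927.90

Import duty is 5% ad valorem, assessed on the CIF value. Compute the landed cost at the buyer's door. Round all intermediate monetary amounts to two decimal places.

CFR: the seller pays costs through ocean freight to the destination port, but not insurance.
Already in the invoice (seller's account under CFR): export clearance, origin terminal, freight — exclude.
CIF value = CFR price + insurance = 85535.78 + 217.93 = 85753.71
Import duty = 85753.71 × 5% = 4287.69
Buyer bears: insurance 217.93 + destination terminal 413.61 + delivery 927.90 + duty 4287.69 = 5847.13
Landed cost = invoice 85535.78 + 5847.13 = 91382.91

Total landed cost: SGD 91382.91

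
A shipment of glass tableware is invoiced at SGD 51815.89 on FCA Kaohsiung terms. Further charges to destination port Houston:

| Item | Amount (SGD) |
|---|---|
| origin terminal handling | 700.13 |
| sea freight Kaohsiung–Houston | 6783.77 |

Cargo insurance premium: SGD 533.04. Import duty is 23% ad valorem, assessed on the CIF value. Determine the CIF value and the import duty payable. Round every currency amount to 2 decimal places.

CIF = FCA price + pre-shipment costs + freight + insurance
CIF = 51815.89 + 700.13 + 6783.77 + 533.04 = 59832.83
Import duty = 59832.83 × 23% = 13761.55

CIF value: SGD 59832.83; import duty: SGD 13761.55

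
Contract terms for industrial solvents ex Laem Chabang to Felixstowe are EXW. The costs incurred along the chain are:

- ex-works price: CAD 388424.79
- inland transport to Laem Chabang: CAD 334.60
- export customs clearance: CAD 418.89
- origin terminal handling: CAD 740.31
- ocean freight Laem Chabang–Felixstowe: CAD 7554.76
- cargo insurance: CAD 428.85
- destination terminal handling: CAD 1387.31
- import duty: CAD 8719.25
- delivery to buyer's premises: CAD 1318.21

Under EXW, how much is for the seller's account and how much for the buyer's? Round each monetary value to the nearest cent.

EXW: the seller makes goods available at their premises; the buyer bears all onward costs.
Seller's account: goods 388424.79 = 388424.79
Buyer's account: inland to port 334.60 + export clearance 418.89 + origin terminal 740.31 + freight 7554.76 + insurance 428.85 + destination terminal 1387.31 + duty 8719.25 + delivery 1318.21 = 20902.18

Seller: CAD 388424.79; buyer: CAD 20902.18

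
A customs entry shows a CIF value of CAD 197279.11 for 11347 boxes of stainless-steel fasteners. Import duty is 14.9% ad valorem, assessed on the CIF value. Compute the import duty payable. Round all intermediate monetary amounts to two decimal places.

Import duty: CAD 29394.59

Import duty = 197279.11 × 14.9% = 29394.59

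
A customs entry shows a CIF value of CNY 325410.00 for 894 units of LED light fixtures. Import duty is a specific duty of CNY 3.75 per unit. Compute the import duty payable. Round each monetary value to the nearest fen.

Import duty = 894 × 3.75 = 3352.50

Import duty: CNY 3352.50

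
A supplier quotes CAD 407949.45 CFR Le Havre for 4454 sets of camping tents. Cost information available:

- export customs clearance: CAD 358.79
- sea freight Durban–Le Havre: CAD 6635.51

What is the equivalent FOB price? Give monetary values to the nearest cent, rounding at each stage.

FOB price: CAD 401313.94

Not relevant to the conversion: export clearance — on the seller under both CFR and FOB; already in the CFR price and stays in the FOB price.
From CFR to FOB, the seller no longer bears: freight.
FOB price = 407949.45 − 6635.51 = 401313.94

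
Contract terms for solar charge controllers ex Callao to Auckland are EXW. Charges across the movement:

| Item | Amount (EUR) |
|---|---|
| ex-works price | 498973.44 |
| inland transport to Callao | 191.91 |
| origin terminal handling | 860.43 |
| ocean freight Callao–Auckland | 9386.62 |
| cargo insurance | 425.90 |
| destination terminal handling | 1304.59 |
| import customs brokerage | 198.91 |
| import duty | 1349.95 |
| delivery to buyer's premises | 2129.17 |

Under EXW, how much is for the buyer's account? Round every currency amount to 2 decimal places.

Buyer's account: EUR 15847.48

EXW: the seller makes goods available at their premises; the buyer bears all onward costs.
Seller's account: goods 498973.44 = 498973.44
Buyer's account: inland to port 191.91 + origin terminal 860.43 + freight 9386.62 + insurance 425.90 + destination terminal 1304.59 + brokerage 198.91 + duty 1349.95 + delivery 2129.17 = 15847.48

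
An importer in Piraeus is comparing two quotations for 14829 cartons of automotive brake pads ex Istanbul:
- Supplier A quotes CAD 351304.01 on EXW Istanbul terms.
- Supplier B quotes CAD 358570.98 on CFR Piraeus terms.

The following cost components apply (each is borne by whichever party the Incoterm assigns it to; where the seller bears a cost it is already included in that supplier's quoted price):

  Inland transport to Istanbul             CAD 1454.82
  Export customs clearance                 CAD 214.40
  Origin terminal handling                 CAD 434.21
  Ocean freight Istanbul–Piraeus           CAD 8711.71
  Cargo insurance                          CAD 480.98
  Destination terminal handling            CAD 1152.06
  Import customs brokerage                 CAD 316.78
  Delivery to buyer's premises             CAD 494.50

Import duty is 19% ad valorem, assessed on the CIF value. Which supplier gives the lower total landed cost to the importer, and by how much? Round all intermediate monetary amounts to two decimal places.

Supplier A (EXW):
CIF value = EXW price + inland to port + export clearance + origin terminal + freight + insurance = 351304.01 + 1454.82 + 214.40 + 434.21 + 8711.71 + 480.98 = 362600.13
Import duty = 362600.13 × 19% = 68894.02
Buyer bears (A): 1454.82 + 214.40 + 434.21 + 8711.71 + 480.98 + 1152.06 + 316.78 + 494.50 = 13259.46
Landed cost (A) = invoice 351304.01 + 13259.46 + duty 68894.02 = 433457.49
Supplier B (CFR):
CIF value = CFR price + insurance = 358570.98 + 480.98 = 359051.96
Import duty = 359051.96 × 19% = 68219.87
Buyer bears (B): 480.98 + 1152.06 + 316.78 + 494.50 = 2444.32
Landed cost (B) = invoice 358570.98 + 2444.32 + duty 68219.87 = 429235.17
Difference = |433457.49 − 429235.17| = 4222.32

Supplier B is cheaper by CAD 4222.32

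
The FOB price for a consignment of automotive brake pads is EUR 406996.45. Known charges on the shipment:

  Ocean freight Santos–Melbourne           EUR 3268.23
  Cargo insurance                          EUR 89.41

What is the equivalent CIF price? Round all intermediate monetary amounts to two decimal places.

From FOB to CIF, the seller additionally bears: freight, insurance.
CIF price = 406996.45 + 3268.23 + 89.41 = 410354.09

CIF price: EUR 410354.09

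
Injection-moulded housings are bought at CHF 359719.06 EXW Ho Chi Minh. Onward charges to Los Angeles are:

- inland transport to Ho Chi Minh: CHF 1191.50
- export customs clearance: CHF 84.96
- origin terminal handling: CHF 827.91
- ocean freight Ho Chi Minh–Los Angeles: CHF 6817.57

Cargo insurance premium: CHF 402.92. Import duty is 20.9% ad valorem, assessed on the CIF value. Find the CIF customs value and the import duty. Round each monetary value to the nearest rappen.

CIF = EXW price + pre-shipment costs + freight + insurance
CIF = 359719.06 + 1191.50 + 84.96 + 827.91 + 6817.57 + 402.92 = 369043.92
Import duty = 369043.92 × 20.9% = 77130.18

CIF value: CHF 369043.92; import duty: CHF 77130.18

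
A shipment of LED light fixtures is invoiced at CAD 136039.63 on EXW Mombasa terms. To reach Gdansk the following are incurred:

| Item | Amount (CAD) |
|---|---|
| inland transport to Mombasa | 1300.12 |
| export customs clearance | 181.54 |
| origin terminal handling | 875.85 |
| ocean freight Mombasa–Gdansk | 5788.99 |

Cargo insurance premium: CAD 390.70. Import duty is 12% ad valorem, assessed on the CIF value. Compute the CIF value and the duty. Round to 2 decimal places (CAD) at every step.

CIF = EXW price + pre-shipment costs + freight + insurance
CIF = 136039.63 + 1300.12 + 181.54 + 875.85 + 5788.99 + 390.70 = 144576.83
Import duty = 144576.83 × 12% = 17349.22

CIF value: CAD 144576.83; import duty: CAD 17349.22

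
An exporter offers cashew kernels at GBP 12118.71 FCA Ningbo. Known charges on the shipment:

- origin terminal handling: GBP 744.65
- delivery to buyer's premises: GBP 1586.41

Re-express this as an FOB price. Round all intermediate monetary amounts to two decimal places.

FOB price: GBP 12863.36

Not relevant to the conversion: delivery — on the buyer under both terms; not part of either seller's price.
From FCA to FOB, the seller additionally bears: origin terminal.
FOB price = 12118.71 + 744.65 = 12863.36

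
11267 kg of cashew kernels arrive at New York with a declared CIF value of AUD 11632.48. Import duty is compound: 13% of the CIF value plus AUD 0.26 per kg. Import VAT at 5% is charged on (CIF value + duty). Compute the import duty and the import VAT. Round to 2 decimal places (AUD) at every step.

Ad valorem component: 11632.48 × 13% = 1512.22
Specific component: 11267 × 0.26 = 2929.42
Import duty = 1512.22 + 2929.42 = 4441.64
VAT base = CIF + duty = 11632.48 + 4441.64 = 16074.12
Import VAT = 16074.12 × 5% = 803.71

Import duty: AUD 4441.64; import VAT: AUD 803.71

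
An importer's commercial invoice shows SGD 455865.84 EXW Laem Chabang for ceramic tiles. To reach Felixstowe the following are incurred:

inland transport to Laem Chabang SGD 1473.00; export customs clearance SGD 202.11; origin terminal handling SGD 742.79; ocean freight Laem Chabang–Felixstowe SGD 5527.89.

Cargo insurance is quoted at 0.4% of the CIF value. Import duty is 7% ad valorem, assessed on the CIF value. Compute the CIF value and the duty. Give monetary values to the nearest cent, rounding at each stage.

CIF value: SGD 465674.33; import duty: SGD 32597.20

Let C be the CIF value. C = EXW price + pre-shipment costs + freight + 0.4% × C
C − 0.4% × C = 455865.84 + 1473.00 + 202.11 + 742.79 + 5527.89
0.996 × C = 463811.63
C = 463811.63 / 0.996 = 465674.33
Insurance premium = 0.4% × 465674.33 = 1862.70
Import duty = 465674.33 × 7% = 32597.20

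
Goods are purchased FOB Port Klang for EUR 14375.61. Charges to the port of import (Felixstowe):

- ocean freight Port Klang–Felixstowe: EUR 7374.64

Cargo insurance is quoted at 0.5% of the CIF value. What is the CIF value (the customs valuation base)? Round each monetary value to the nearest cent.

Let C be the CIF value. C = FOB price + freight + 0.5% × C
C − 0.5% × C = 14375.61 + 7374.64
0.995 × C = 21750.25
C = 21750.25 / 0.995 = 21859.55
Insurance premium = 0.5% × 21859.55 = 109.30

CIF value: EUR 21859.55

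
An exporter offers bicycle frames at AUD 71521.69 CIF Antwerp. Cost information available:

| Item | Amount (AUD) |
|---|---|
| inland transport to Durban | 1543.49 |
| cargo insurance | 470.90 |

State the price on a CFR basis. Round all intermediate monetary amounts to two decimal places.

Not relevant to the conversion: inland to port — on the seller under both CIF and CFR; already in the CIF price and stays in the CFR price.
From CIF to CFR, the seller no longer bears: insurance.
CFR price = 71521.69 − 470.90 = 71050.79

CFR price: AUD 71050.79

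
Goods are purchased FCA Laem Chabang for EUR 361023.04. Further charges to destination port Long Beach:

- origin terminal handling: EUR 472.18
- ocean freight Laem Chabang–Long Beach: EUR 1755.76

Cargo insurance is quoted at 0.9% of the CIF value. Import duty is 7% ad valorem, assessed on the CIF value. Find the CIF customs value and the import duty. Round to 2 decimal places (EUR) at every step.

Let C be the CIF value. C = FCA price + pre-shipment costs + freight + 0.9% × C
C − 0.9% × C = 361023.04 + 472.18 + 1755.76
0.991 × C = 363250.98
C = 363250.98 / 0.991 = 366549.93
Insurance premium = 0.9% × 366549.93 = 3298.95
Import duty = 366549.93 × 7% = 25658.50

CIF value: EUR 366549.93; import duty: EUR 25658.50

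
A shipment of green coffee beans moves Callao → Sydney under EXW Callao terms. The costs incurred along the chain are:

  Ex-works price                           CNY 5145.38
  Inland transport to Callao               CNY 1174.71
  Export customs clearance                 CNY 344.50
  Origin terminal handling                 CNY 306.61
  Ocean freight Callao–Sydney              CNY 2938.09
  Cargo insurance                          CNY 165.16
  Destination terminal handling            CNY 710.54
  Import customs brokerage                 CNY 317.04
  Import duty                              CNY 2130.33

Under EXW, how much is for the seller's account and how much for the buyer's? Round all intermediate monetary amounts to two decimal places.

EXW: the seller makes goods available at their premises; the buyer bears all onward costs.
Seller's account: goods 5145.38 = 5145.38
Buyer's account: inland to port 1174.71 + export clearance 344.50 + origin terminal 306.61 + freight 2938.09 + insurance 165.16 + destination terminal 710.54 + brokerage 317.04 + duty 2130.33 = 8086.98

Seller: CNY 5145.38; buyer: CNY 8086.98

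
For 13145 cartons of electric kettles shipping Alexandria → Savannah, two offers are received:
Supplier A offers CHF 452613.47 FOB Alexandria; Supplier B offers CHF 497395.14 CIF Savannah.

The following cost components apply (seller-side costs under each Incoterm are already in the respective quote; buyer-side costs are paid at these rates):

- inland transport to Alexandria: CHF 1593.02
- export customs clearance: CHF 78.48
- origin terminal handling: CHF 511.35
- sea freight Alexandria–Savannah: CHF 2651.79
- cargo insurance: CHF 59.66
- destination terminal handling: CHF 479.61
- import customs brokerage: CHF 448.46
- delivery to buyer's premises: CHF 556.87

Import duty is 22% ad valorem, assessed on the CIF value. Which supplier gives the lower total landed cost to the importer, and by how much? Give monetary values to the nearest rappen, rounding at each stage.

Supplier A (FOB):
CIF value = FOB price + freight + insurance = 452613.47 + 2651.79 + 59.66 = 455324.92
Import duty = 455324.92 × 22% = 100171.48
Buyer bears (A): 2651.79 + 59.66 + 479.61 + 448.46 + 556.87 = 4196.39
Landed cost (A) = invoice 452613.47 + 4196.39 + duty 100171.48 = 556981.34
Supplier B (CIF):
The CIF price already equals the CIF value: 497395.14
Import duty = 497395.14 × 22% = 109426.93
Buyer bears (B): 479.61 + 448.46 + 556.87 = 1484.94
Landed cost (B) = invoice 497395.14 + 1484.94 + duty 109426.93 = 608307.01
Difference = |556981.34 − 608307.01| = 51325.67

Supplier A is cheaper by CHF 51325.67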